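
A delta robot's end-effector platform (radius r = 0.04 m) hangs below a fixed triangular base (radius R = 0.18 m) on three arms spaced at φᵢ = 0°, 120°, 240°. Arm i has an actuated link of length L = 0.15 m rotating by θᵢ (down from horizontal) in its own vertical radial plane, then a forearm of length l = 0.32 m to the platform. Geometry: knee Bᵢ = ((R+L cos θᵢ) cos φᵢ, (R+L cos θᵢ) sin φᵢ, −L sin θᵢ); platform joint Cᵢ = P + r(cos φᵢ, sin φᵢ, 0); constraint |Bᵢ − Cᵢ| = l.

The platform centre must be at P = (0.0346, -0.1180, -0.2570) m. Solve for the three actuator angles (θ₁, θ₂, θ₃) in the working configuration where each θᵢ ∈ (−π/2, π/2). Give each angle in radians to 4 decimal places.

θ₁ = 0.5238, θ₂ = 1.3090, θ₃ = 0.1745

arm 1 (φ=0.0°): x'=0.0346, y'=-0.1180
  A cos θ + B sin θ = C:  0.1054·cos θ + -0.2570·sin θ = -0.0373
  γ=atan2(-0.2570,0.1054)=-1.1816;  ψ=arccos(-0.1342)=1.7054;  θ1=γ+ψ≈0.5238
φ2=120.0° → target in arm frame (-0.1195, 0.0290)
  A cos θ + B sin θ = C:  0.2595·cos θ + -0.2570·sin θ = -0.1811
  θ2 = atan2(B,A) + arccos(C/0.3652) = 1.3090
rotate P by −φ3: (0.0849, 0.0890, -0.2570)
  A cos θ + B sin θ = C:  0.0551·cos θ + -0.2570·sin θ = 0.0097
  √(A²+B²)=0.2628;  θ3 = -1.3596+1.5340 ≈ 0.1745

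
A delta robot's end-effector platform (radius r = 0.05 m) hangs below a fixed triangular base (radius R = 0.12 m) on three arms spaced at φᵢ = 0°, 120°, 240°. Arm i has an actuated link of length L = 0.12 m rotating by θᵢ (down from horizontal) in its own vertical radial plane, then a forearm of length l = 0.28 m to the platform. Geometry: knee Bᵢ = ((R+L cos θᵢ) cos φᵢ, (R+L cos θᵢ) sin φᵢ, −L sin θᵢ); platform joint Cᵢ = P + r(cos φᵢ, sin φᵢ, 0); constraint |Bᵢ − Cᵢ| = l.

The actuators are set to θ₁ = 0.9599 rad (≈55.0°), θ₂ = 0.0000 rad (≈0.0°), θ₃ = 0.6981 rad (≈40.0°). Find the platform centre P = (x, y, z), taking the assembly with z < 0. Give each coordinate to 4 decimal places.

(-0.0769, 0.0694, -0.2627)

φ1=0.0°: virtual centre (0.1388, 0.0000, -0.0983), radius l
arm 2 at φ=120.0°: e+L cos θ2 = 0.1900;  S2 = (-0.0950, 0.1645, 0.0000)
arm 3 at φ=240.0°: e+L cos θ3 = 0.1619;  S3 = (-0.0810, -0.1402, -0.0771)
eliminate P² terms by subtracting sphere 1 from 2 and 3
plane₁₂: -0.4677x+0.3291y+0.1966z = 0.0072
Cramer: x(z) = -0.0111+0.2504z;  y(z) = 0.0059-0.2415z
into |P−S₁|² = l²: 1.1210z² + 0.1186z + -0.0462 = 0;  Δ = 0.2213;  z = -0.2627 or 0.1569 → z<0 root = -0.2627
x = -0.0769, y = 0.0694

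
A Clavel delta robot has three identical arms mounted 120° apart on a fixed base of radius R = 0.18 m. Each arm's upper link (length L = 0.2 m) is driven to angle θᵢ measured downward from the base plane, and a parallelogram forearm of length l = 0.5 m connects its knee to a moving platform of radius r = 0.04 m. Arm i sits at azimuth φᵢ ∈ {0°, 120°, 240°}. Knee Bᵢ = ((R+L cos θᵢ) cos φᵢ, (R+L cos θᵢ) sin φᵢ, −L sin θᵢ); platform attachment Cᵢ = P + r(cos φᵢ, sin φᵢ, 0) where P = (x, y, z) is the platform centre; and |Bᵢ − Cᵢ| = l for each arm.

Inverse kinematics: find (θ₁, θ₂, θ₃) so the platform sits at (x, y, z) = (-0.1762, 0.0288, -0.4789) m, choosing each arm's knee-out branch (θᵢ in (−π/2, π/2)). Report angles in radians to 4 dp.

θ₁ = 1.1345, θ₂ = 0.2618, θ₃ = 0.4365

arm 1 (φ=0.0°): x'=-0.1762, y'=0.0288
  A=0.3162, B=-0.4789, C=(l²−L²−A²−y'²−z²)/(2L)=-0.3004
  γ=atan2(-0.4789,0.3162)=-0.9872;  ψ=arccos(-0.5235)=2.1217;  θ1=γ+ψ≈1.1345
rotate P by −φ2: (0.1130, 0.1382, -0.4789)
  A=0.0270, B=-0.4789, C=(l²−L²−A²−y'²−z²)/(2L)=-0.0979
  θ2 = atan2(B,A) + arccos(C/0.4797) = 0.2618
arm 3 (φ=240.0°): x'=0.0632, y'=-0.1670
  A=0.0768, B=-0.4789, C=(l²−L²−A²−y'²−z²)/(2L)=-0.1328
  √(A²+B²)=0.4850;  θ3 = -1.4117+1.8482 ≈ 0.4365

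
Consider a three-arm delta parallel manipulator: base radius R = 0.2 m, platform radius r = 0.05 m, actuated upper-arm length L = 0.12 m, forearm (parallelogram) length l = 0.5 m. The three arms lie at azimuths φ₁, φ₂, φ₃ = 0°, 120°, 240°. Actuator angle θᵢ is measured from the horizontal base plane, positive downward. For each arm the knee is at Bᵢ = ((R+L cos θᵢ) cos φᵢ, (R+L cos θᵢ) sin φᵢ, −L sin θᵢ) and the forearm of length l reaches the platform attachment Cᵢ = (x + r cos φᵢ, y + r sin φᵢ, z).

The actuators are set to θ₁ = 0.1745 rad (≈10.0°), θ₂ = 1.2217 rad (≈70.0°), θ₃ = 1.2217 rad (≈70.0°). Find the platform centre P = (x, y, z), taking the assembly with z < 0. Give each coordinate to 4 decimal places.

arm 1 at φ=0.0°: (R−r)+L cos θ1 = 0.2682;  O1 = (0.2682, 0.0000, -0.0208)
φ2=120.0°: virtual centre (-0.0955, 0.1655, -0.1128), radius l
O3 = (0.1910·cos240.0°, 0.1910·sin240.0°, -0.1128) = (-0.0955, -0.1655, -0.1128)
eliminate P² terms by subtracting sphere 1 from 2 and 3
linear system: -0.7274x+0.3309y = -0.0231−-0.1839z; -0.7274x+-0.3309y = -0.0231−-0.1839z
Cramer: x(z) = 0.0318-0.2528z;  y(z) = 0.0000+0.0000z
sphere 1 gives Az²+Bz+C=0 with A=1.0639, B=0.1612, C=-0.1937;  B²−4AC=0.8503;  roots -0.5091, 0.3576;  negative root z = -0.5091
x = 0.1605, y = 0.0000

(0.1605, 0.0000, -0.5091)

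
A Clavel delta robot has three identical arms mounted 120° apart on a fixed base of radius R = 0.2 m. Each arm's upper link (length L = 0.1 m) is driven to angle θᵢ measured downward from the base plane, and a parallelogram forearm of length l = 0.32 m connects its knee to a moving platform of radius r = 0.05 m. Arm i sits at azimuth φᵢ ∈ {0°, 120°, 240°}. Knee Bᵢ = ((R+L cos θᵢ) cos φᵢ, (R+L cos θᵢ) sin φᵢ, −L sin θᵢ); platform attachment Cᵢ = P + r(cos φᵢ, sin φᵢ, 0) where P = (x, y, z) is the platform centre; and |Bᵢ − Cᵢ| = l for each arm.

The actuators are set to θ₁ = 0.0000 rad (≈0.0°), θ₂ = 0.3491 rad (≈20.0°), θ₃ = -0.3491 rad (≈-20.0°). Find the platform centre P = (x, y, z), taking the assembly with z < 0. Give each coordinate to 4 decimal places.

arm 1 at φ=0.0°: ρ1 = 0.2500;  S1 = (0.2500, 0.0000, 0.0000)
φ2=120.0°: virtual centre (-0.1220, 0.2113, -0.0342), radius l
φ3=240.0°: virtual centre (-0.1220, -0.2113, 0.0342), radius l
eliminate P² terms by subtracting sphere 1 from 2 and 3
linear system: -0.7440x+0.4226y = -0.0018−-0.0684z; -0.7440x+-0.4226y = -0.0018−0.0684z
Cramer: x(z) = 0.0024+0.0000z;  y(z) = 0.0000+0.1619z
quadratic in z: (1.0262)z²+(0.0000)z+(-0.0411)=0, √Δ=0.4108 → z ∈ {-0.2002, 0.2002}; z = -0.2002 (taking z<0)
x = 0.0024, y = -0.0324

(0.0024, -0.0324, -0.2002)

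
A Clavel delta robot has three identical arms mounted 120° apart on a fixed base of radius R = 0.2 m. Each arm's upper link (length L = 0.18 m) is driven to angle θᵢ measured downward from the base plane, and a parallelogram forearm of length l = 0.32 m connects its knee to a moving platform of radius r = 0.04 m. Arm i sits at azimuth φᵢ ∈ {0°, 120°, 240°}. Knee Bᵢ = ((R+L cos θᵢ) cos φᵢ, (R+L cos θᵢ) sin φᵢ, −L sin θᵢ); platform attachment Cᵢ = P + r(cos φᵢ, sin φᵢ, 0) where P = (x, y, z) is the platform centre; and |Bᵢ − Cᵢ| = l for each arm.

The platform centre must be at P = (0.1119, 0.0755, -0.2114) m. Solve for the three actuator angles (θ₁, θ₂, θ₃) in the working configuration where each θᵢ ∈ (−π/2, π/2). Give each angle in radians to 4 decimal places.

φ1=0.0° → target in arm frame (0.1119, 0.0755)
  A=0.0481, B=-0.2114, C=(l²−L²−A²−y'²−z²)/(2L)=0.0480
  γ=atan2(-0.2114,0.0481)=-1.3471;  ψ=arccos(0.2216)=1.3473;  θ1=γ+ψ≈0.0003
φ2=120.0° → target in arm frame (0.0094, -0.1347)
  A cos θ + B sin θ = C:  0.1506·cos θ + -0.2114·sin θ = -0.0430
  √(A²+B²)=0.2595;  θ2 = -0.9519+1.7374 ≈ 0.7855
rotate P by −φ3: (-0.1213, 0.0592, -0.2114)
  A=0.2813, B=-0.2114, C=(l²−L²−A²−y'²−z²)/(2L)=-0.1593
  γ=atan2(-0.2114,0.2813)=-0.6444;  ψ=arccos(-0.4526)=2.0405;  θ3=γ+ψ≈1.3961

θ₁ = 0.0003, θ₂ = 0.7855, θ₃ = 1.3961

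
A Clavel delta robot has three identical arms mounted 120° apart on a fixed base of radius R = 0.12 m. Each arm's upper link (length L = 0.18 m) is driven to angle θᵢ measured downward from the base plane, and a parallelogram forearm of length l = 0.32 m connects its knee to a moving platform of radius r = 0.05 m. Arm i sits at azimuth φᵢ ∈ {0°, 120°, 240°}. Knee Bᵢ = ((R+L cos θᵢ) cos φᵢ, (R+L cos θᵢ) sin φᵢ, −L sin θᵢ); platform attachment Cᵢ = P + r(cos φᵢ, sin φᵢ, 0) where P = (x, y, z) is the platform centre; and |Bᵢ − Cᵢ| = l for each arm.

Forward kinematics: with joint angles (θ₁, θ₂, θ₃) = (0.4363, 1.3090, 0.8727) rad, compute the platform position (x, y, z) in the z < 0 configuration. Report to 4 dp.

(0.1208, -0.0844, -0.3636)

O1 = (0.2331·cos0.0°, 0.2331·sin0.0°, -0.0761) = (0.2331, 0.0000, -0.0761)
arm 2 at φ=120.0°: ρ2 = 0.1166;  O2 = (-0.0583, 0.1010, -0.1739)
φ3=240.0°: virtual centre (-0.0928, -0.1608, -0.1379), radius l
|O₂|²−|O₁|² = -0.0163;  |O₃|²−|O₁|² = -0.0066
[-0.5829 0.2019 -0.1956]·P = -0.0163;  [-0.6520 -0.3216 -0.1237]·P = -0.0066
det = 0.3191;  x = 0.0206+-0.2754z,  y = -0.0212+0.1738z
into |P−O₁|² = l²: 1.1060z² + 0.2618z + -0.0510 = 0;  Δ = 0.2942;  z = -0.3636 or 0.1269 → z<0 root = -0.3636
x = 0.1208, y = -0.0844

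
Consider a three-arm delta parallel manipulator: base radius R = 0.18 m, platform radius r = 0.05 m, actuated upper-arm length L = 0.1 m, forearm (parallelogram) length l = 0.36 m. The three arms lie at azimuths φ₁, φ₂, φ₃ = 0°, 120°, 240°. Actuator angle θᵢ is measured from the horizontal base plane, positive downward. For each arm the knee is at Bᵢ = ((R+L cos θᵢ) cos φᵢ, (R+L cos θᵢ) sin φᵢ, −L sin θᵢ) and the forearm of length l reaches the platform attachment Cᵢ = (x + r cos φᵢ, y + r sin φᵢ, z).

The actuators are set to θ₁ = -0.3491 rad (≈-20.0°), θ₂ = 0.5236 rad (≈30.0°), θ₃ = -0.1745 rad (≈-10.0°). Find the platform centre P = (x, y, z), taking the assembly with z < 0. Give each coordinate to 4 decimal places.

arm 1 at φ=0.0°: e+L cos θ1 = 0.2240;  O1 = (0.2240, 0.0000, 0.0342)
φ2=120.0°: virtual centre (-0.1083, 0.1876, -0.0500), radius l
arm 3 at φ=240.0°: e+L cos θ3 = 0.2285;  O3 = (-0.1142, -0.1979, 0.0174)
eliminate P² terms by subtracting sphere 1 from 2 and 3
plane₁₂: -0.6645x+0.3752y+-0.1684z = -0.0019
det = 0.5168;  x = 0.0006+-0.1534z,  y = -0.0040+0.1771z
sphere 1 gives Az²+Bz+C=0 with A=1.0549, B=-0.0013, C=-0.0785;  B²−4AC=0.3314;  roots -0.2722, 0.2735;  negative root z = -0.2722
x = 0.0424, y = -0.0522

(0.0424, -0.0522, -0.2722)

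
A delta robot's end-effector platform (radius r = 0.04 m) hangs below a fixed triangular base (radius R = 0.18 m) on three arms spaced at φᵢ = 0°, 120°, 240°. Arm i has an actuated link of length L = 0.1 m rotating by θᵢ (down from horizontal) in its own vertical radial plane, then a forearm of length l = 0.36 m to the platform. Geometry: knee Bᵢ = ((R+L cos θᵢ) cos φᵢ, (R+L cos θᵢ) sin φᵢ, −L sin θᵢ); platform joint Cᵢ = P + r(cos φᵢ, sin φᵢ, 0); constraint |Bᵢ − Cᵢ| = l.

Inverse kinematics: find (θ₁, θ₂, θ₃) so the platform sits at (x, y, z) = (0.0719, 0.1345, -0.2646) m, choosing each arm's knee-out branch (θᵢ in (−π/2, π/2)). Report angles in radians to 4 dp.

θ₁ = -0.2619, θ₂ = -0.3490, θ₃ = 1.3086

φ1=0.0° → target in arm frame (0.0719, 0.1345)
  e−x'=0.0681;  (l²−L²−(e−x')²−y'²−z²)/2L = 0.1343
  θ1 = atan2(B,A) + arccos(C/0.2732) = -0.2619
rotate P by −φ2: (0.0805, -0.1295, -0.2646)
  A=0.0595, B=-0.2646, C=(l²−L²−A²−y'²−z²)/(2L)=0.1464
  √(A²+B²)=0.2712;  θ2 = -1.3497+1.0007 ≈ -0.3490
rotate P by −φ3: (-0.1524, -0.0050, -0.2646)
  A cos θ + B sin θ = C:  0.2924·cos θ + -0.2646·sin θ = -0.1798
  γ=atan2(-0.2646,0.2924)=-0.7355;  ψ=arccos(-0.4558)=2.0441;  θ3=γ+ψ≈1.3086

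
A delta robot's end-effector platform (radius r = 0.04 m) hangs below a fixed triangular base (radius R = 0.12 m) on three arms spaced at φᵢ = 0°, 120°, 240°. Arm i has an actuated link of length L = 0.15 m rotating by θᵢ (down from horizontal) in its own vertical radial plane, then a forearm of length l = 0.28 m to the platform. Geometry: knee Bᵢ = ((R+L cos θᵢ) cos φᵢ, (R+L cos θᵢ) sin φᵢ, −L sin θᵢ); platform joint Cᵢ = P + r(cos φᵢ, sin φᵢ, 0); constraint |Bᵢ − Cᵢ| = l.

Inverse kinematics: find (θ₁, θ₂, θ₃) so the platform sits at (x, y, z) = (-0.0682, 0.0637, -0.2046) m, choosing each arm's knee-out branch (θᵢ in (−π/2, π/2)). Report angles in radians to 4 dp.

rotate P by −φ1: (-0.0682, 0.0637, -0.2046)
  A=0.1482, B=-0.2046, C=(l²−L²−A²−y'²−z²)/(2L)=-0.0399
  √(A²+B²)=0.2526;  θ1 = -0.9439+1.7296 ≈ 0.7856
φ2=120.0° → target in arm frame (0.0893, 0.0272)
  e−x'=-0.0093;  (l²−L²−(e−x')²−y'²−z²)/2L = 0.0440
  √(A²+B²)=0.2048;  θ2 = -1.6161+1.3541 ≈ -0.2620
φ3=240.0° → target in arm frame (-0.0211, -0.0909)
  A cos θ + B sin θ = C:  0.1011·cos θ + -0.2046·sin θ = -0.0148
  θ3 = atan2(B,A) + arccos(C/0.2282) = 0.5237

θ₁ = 0.7856, θ₂ = -0.2620, θ₃ = 0.5237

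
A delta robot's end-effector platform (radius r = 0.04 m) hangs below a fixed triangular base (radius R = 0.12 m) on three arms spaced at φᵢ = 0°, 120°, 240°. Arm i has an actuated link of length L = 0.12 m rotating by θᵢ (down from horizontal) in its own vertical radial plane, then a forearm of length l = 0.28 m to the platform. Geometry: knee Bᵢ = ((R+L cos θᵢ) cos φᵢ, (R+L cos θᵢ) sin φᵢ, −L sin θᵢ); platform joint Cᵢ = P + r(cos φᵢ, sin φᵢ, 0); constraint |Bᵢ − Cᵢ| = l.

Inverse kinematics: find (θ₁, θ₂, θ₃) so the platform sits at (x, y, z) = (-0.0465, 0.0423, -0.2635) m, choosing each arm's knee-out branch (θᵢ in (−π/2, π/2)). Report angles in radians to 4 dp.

θ₁ = 0.7850, θ₂ = 0.1741, θ₃ = 0.6110

arm 1 (φ=0.0°): x'=-0.0465, y'=0.0423
  A cos θ + B sin θ = C:  0.1265·cos θ + -0.2635·sin θ = -0.0968
  √(A²+B²)=0.2923;  θ1 = -1.1232+1.9082 ≈ 0.7850
rotate P by −φ2: (0.0599, 0.0191, -0.2635)
  e−x'=0.0201;  (l²−L²−(e−x')²−y'²−z²)/2L = -0.0258
  √(A²+B²)=0.2643;  θ2 = -1.4946+1.6687 ≈ 0.1741
φ3=240.0° → target in arm frame (-0.0134, -0.0614)
  A=0.0934, B=-0.2635, C=(l²−L²−A²−y'²−z²)/(2L)=-0.0747
  γ=atan2(-0.2635,0.0934)=-1.2302;  ψ=arccos(-0.2672)=1.8412;  θ3=γ+ψ≈0.6110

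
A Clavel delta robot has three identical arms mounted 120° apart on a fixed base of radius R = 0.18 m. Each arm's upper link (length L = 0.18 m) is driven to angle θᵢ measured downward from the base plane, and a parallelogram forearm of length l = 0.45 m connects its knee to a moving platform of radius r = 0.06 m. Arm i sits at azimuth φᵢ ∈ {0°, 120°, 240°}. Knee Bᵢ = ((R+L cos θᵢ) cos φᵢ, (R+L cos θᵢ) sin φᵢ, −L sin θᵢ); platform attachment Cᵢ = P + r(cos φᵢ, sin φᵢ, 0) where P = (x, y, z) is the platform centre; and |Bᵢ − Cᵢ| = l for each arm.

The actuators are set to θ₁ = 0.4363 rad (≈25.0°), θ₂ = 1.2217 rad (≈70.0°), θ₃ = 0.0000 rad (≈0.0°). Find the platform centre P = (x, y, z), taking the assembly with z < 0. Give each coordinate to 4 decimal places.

centre 1 = (0.2831·cos0.0°, 0.2831·sin0.0°, -0.0761) = (0.2831, 0.0000, -0.0761)
arm 2 at φ=120.0°: (R−r)+L cos θ2 = 0.1816;  centre 2 = (-0.0908, 0.1572, -0.1691)
centre 3 = (0.3000·cos240.0°, 0.3000·sin240.0°, 0.0000) = (-0.1500, -0.2598, 0.0000)
|centre ₂|²−|centre ₁|² = -0.0244;  |centre ₃|²−|centre ₁|² = 0.0040
[-0.7478 0.3145 -0.1862]·P = -0.0244;  [-0.8663 -0.5196 0.1521]·P = 0.0040
Cramer: x(z) = 0.0172-0.0740z;  y(z) = -0.0365+0.4161z
into |P−centre ₁|² = l²: 1.1786z² + 0.1611z + -0.1247 = 0;  Δ = 0.6137;  z = -0.4007 or 0.2640 → z<0 root = -0.4007
x = 0.0469, y = -0.2032

(0.0469, -0.2032, -0.4007)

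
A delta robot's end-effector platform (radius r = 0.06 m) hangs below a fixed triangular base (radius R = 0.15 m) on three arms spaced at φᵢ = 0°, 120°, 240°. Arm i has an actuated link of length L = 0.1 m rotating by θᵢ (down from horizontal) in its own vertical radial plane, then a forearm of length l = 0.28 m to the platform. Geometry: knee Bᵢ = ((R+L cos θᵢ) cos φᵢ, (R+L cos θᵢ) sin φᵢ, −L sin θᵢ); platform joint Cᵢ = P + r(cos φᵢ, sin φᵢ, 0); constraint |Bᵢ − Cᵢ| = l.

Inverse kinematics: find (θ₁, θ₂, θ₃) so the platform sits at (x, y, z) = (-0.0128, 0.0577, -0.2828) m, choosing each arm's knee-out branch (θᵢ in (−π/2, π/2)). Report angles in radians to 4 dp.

θ₁ = 0.7857, θ₂ = 0.3490, θ₃ = 0.9600

arm 1 (φ=0.0°): x'=-0.0128, y'=0.0577
  A=0.1028, B=-0.2828, C=(l²−L²−A²−y'²−z²)/(2L)=-0.1274
  √(A²+B²)=0.3009;  θ1 = -1.2221+2.0079 ≈ 0.7857
rotate P by −φ2: (0.0564, -0.0178, -0.2828)
  A=0.0336, B=-0.2828, C=(l²−L²−A²−y'²−z²)/(2L)=-0.0651
  γ=atan2(-0.2828,0.0336)=-1.4524;  ψ=arccos(-0.2286)=1.8015;  θ2=γ+ψ≈0.3490
arm 3 (φ=240.0°): x'=-0.0436, y'=-0.0399
  A=0.1336, B=-0.2828, C=(l²−L²−A²−y'²−z²)/(2L)=-0.1551
  γ=atan2(-0.2828,0.1336)=-1.1295;  ψ=arccos(-0.4958)=2.0895;  θ3=γ+ψ≈0.9600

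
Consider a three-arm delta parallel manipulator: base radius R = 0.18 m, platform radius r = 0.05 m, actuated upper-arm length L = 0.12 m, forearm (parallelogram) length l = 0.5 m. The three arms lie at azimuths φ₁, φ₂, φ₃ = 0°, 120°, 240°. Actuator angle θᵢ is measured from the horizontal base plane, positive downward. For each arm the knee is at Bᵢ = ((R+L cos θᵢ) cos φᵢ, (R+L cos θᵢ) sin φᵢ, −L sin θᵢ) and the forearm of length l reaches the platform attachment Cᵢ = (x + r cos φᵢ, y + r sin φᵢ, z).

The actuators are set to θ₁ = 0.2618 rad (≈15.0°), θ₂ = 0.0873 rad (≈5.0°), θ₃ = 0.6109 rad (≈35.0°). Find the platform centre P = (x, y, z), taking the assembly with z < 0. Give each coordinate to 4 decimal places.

arm 1 at φ=0.0°: (R−r)+L cos θ1 = 0.2459;  S1 = (0.2459, 0.0000, -0.0311)
arm 2 at φ=120.0°: (R−r)+L cos θ2 = 0.2495;  S2 = (-0.1248, 0.2161, -0.0105)
arm 3 at φ=240.0°: (R−r)+L cos θ3 = 0.2283;  S3 = (-0.1141, -0.1977, -0.0688)
subtract pairs → two planes through P
linear system: -0.7414x+0.4322y = 0.0009−0.0412z; -0.7201x+-0.3954y = -0.0046−-0.0755z
Cramer: x(z) = 0.0027-0.0271z;  y(z) = 0.0067-0.1417z
quadratic in z: (1.0208)z²+(0.0734)z+(-0.1898)=0, √Δ=0.8834 → z ∈ {-0.4686, 0.3968}; z = -0.4686 (taking z<0)
x = 0.0153, y = 0.0732

(0.0153, 0.0732, -0.4686)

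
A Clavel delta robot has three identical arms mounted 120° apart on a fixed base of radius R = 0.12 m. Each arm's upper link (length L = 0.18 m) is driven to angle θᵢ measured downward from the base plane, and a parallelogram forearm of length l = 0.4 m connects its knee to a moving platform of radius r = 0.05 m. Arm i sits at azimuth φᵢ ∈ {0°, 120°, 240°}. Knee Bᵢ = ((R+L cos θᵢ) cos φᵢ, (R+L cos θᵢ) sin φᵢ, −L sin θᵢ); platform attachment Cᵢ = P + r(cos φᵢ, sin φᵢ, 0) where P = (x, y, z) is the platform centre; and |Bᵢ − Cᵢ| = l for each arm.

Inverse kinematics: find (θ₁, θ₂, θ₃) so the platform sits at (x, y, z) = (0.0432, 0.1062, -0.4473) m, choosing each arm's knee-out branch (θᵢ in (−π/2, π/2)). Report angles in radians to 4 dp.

φ1=0.0° → target in arm frame (0.0432, 0.1062)
  e−x'=0.0268;  (l²−L²−(e−x')²−y'²−z²)/2L = -0.2346
  √(A²+B²)=0.4481;  θ1 = -1.5110+2.1219 ≈ 0.6110
rotate P by −φ2: (0.0704, -0.0905, -0.4473)
  e−x'=-0.0004;  (l²−L²−(e−x')²−y'²−z²)/2L = -0.2241
  θ2 = atan2(B,A) + arccos(C/0.4473) = 0.5239
φ3=240.0° → target in arm frame (-0.1136, -0.0157)
  A=0.1836, B=-0.4473, C=(l²−L²−A²−y'²−z²)/(2L)=-0.2956
  √(A²+B²)=0.4835;  θ3 = -1.1814+2.2286 ≈ 1.0473

θ₁ = 0.6110, θ₂ = 0.5239, θ₃ = 1.0473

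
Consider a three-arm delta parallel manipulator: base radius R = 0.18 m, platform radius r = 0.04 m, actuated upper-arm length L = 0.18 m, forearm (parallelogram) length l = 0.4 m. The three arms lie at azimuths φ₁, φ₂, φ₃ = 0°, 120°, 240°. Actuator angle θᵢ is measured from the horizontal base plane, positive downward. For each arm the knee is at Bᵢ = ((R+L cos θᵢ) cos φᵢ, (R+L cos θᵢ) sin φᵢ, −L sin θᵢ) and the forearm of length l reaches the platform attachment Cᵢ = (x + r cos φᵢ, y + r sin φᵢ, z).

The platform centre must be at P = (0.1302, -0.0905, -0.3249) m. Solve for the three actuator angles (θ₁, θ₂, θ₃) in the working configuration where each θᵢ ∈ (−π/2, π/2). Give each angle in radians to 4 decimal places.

θ₁ = -0.0877, θ₂ = 1.1345, θ₃ = 0.5237

φ1=0.0° → target in arm frame (0.1302, -0.0905)
  A=0.0098, B=-0.3249, C=(l²−L²−A²−y'²−z²)/(2L)=0.0382
  γ=atan2(-0.3249,0.0098)=-1.5406;  ψ=arccos(0.1175)=1.4530;  θ1=γ+ψ≈-0.0877
arm 2 (φ=120.0°): x'=-0.1435, y'=-0.0675
  e−x'=0.2835;  (l²−L²−(e−x')²−y'²−z²)/2L = -0.1747
  γ=atan2(-0.3249,0.2835)=-0.8534;  ψ=arccos(-0.4051)=1.9878;  θ2=γ+ψ≈1.1345
rotate P by −φ3: (0.0133, 0.1580, -0.3249)
  A=0.1267, B=-0.3249, C=(l²−L²−A²−y'²−z²)/(2L)=-0.0527
  √(A²+B²)=0.3487;  θ3 = -1.1989+1.7226 ≈ 0.5237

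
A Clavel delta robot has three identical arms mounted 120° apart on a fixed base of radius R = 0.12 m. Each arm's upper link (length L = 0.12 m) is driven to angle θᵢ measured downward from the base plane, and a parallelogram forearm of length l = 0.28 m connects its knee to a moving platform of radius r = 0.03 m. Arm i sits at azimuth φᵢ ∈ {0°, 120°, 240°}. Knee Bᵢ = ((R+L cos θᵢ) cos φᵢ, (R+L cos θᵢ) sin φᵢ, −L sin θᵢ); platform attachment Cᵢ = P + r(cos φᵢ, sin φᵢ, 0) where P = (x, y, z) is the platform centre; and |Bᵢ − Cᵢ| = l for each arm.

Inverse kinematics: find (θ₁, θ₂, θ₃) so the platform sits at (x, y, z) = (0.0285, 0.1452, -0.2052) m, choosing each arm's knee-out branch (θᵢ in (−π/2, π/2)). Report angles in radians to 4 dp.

rotate P by −φ1: (0.0285, 0.1452, -0.2052)
  A=0.0615, B=-0.2052, C=(l²−L²−A²−y'²−z²)/(2L)=-0.0124
  γ=atan2(-0.2052,0.0615)=-1.2796;  ψ=arccos(-0.0578)=1.6286;  θ1=γ+ψ≈0.3490
arm 2 (φ=120.0°): x'=0.1115, y'=-0.0973
  e−x'=-0.0215;  (l²−L²−(e−x')²−y'²−z²)/2L = 0.0499
  γ=atan2(-0.2052,-0.0215)=-1.6752;  ψ=arccos(0.2417)=1.3267;  θ2=γ+ψ≈-0.3485
rotate P by −φ3: (-0.1400, -0.0479, -0.2052)
  A=0.2300, B=-0.2052, C=(l²−L²−A²−y'²−z²)/(2L)=-0.1388
  √(A²+B²)=0.3082;  θ3 = -0.7285+2.0378 ≈ 1.3093

θ₁ = 0.3490, θ₂ = -0.3485, θ₃ = 1.3093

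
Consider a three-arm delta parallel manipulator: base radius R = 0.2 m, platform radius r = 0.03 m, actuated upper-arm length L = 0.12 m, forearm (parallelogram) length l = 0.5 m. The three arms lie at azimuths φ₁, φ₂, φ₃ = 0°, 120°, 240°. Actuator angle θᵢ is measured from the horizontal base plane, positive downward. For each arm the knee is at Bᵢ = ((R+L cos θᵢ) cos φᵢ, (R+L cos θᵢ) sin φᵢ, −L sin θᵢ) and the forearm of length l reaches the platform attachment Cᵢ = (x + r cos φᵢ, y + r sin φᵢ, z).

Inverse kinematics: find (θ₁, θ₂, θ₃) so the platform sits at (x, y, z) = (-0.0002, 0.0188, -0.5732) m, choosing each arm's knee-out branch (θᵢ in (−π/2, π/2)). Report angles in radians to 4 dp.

rotate P by −φ1: (-0.0002, 0.0188, -0.5732)
  e−x'=0.1702;  (l²−L²−(e−x')²−y'²−z²)/2L = -0.5095
  √(A²+B²)=0.5979;  θ1 = -1.2822+2.5908 ≈ 1.3086
rotate P by −φ2: (0.0164, -0.0092, -0.5732)
  A cos θ + B sin θ = C:  0.1536·cos θ + -0.5732·sin θ = -0.4860
  √(A²+B²)=0.5934;  θ2 = -1.3089+2.5304 ≈ 1.2215
arm 3 (φ=240.0°): x'=-0.0162, y'=-0.0096
  A=0.1862, B=-0.5732, C=(l²−L²−A²−y'²−z²)/(2L)=-0.5321
  γ=atan2(-0.5732,0.1862)=-1.2567;  ψ=arccos(-0.8830)=2.6529;  θ3=γ+ψ≈1.3962

θ₁ = 1.3086, θ₂ = 1.2215, θ₃ = 1.3962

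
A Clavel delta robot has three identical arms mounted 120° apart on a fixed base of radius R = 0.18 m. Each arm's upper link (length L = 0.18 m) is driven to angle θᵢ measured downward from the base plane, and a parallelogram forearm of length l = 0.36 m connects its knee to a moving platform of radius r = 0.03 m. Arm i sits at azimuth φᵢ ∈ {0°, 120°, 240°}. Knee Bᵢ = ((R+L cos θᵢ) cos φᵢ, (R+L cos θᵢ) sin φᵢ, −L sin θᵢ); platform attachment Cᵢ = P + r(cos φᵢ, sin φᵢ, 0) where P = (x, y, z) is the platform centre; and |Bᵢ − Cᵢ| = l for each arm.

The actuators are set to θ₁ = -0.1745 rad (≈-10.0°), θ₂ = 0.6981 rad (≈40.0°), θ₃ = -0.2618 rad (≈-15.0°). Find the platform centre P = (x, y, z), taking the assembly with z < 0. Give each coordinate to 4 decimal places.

φ1=0.0°: virtual centre (0.3273, 0.0000, 0.0313), radius l
arm 2 at φ=120.0°: ρ2 = 0.2879;  O2 = (-0.1439, 0.2493, -0.1157)
φ3=240.0°: virtual centre (-0.1619, -0.2805, 0.0466), radius l
|O₂|²−|O₁|² = -0.0118;  |O₃|²−|O₁|² = -0.0010
plane₁₂: -0.9424x+0.4986y+-0.2939z = -0.0118
det = 1.0165;  x = 0.0070+-0.1471z,  y = -0.0104+0.3113z
sphere 1 gives Az²+Bz+C=0 with A=1.1186, B=0.0252, C=-0.0260;  B²−4AC=0.1168;  roots -0.1640, 0.1415;  negative root z = -0.1640
x = 0.0312, y = -0.0615

(0.0312, -0.0615, -0.1640)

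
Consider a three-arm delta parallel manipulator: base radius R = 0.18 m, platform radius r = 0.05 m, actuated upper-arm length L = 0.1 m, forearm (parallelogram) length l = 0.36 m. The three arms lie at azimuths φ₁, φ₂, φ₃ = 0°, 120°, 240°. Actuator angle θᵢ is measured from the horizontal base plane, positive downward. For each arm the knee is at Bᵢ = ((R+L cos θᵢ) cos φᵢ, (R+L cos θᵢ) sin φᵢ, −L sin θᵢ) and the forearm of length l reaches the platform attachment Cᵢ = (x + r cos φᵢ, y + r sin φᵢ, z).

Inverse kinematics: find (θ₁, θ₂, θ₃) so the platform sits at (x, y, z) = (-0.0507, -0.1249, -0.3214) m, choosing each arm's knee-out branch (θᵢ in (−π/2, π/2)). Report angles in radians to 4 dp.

θ₁ = 0.9603, θ₂ = 1.1349, θ₃ = -0.2616

rotate P by −φ1: (-0.0507, -0.1249, -0.3214)
  A=0.1807, B=-0.3214, C=(l²−L²−A²−y'²−z²)/(2L)=-0.1598
  γ=atan2(-0.3214,0.1807)=-1.0586;  ψ=arccos(-0.4333)=2.0189;  θ1=γ+ψ≈0.9603
rotate P by −φ2: (-0.0828, 0.1064, -0.3214)
  e−x'=0.2128;  (l²−L²−(e−x')²−y'²−z²)/2L = -0.2015
  γ=atan2(-0.3214,0.2128)=-0.9859;  ψ=arccos(-0.5227)=2.1209;  θ2=γ+ψ≈1.1349
arm 3 (φ=240.0°): x'=0.1335, y'=0.0185
  A cos θ + B sin θ = C:  -0.0035·cos θ + -0.3214·sin θ = 0.0797
  √(A²+B²)=0.3214;  θ3 = -1.5817+1.3201 ≈ -0.2616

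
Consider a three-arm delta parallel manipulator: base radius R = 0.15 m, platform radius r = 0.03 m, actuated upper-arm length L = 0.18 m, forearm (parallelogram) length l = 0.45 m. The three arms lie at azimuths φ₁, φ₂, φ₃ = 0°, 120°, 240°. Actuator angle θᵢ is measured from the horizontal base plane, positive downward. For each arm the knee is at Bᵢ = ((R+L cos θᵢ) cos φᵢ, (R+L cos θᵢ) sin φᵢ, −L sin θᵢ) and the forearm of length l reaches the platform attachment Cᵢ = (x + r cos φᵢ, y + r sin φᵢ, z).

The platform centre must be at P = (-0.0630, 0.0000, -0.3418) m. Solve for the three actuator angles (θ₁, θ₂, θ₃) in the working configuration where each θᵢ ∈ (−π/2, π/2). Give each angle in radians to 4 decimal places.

φ1=0.0° → target in arm frame (-0.0630, 0.0000)
  A cos θ + B sin θ = C:  0.1830·cos θ + -0.3418·sin θ = 0.0550
  γ=atan2(-0.3418,0.1830)=-1.0792;  ψ=arccos(0.1417)=1.4286;  θ1=γ+ψ≈0.3493
arm 2 (φ=120.0°): x'=0.0315, y'=0.0546
  e−x'=0.0885;  (l²−L²−(e−x')²−y'²−z²)/2L = 0.1180
  γ=atan2(-0.3418,0.0885)=-1.3174;  ψ=arccos(0.3341)=1.2302;  θ2=γ+ψ≈-0.0873
rotate P by −φ3: (0.0315, -0.0546, -0.3418)
  A cos θ + B sin θ = C:  0.0885·cos θ + -0.3418·sin θ = 0.1180
  √(A²+B²)=0.3531;  θ3 = -1.3174+1.2302 ≈ -0.0873

θ₁ = 0.3493, θ₂ = -0.0873, θ₃ = -0.0873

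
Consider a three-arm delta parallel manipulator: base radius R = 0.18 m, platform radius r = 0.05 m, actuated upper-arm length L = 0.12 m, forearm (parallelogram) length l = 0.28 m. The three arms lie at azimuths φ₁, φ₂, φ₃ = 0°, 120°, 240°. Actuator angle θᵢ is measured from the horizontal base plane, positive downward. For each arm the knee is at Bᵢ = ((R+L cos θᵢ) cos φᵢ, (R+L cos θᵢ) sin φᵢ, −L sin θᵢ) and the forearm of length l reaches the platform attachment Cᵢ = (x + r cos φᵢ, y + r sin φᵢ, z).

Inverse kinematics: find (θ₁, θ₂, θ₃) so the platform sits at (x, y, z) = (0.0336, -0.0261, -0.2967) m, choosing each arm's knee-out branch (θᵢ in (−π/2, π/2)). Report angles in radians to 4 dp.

rotate P by −φ1: (0.0336, -0.0261, -0.2967)
  e−x'=0.0964;  (l²−L²−(e−x')²−y'²−z²)/2L = -0.1417
  √(A²+B²)=0.3120;  θ1 = -1.2566+2.0422 ≈ 0.7856
φ2=120.0° → target in arm frame (-0.0394, -0.0160)
  e−x'=0.1694;  (l²−L²−(e−x')²−y'²−z²)/2L = -0.2208
  θ2 = atan2(B,A) + arccos(C/0.3417) = 1.2214
φ3=240.0° → target in arm frame (0.0058, 0.0421)
  A=0.1242, B=-0.2967, C=(l²−L²−A²−y'²−z²)/(2L)=-0.1718
  √(A²+B²)=0.3216;  θ3 = -1.1744+2.1343 ≈ 0.9599

θ₁ = 0.7856, θ₂ = 1.2214, θ₃ = 0.9599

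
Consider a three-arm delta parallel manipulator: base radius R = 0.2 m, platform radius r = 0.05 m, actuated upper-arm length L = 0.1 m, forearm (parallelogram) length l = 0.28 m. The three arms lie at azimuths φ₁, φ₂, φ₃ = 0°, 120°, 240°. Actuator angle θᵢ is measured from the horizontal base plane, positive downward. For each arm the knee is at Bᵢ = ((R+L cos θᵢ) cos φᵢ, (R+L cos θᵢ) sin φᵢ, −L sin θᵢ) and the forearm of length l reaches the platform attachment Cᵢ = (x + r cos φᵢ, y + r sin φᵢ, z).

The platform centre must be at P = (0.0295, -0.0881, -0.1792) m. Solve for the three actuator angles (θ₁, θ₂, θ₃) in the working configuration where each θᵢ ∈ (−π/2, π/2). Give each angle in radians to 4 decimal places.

θ₁ = 0.2617, θ₂ = 1.3093, θ₃ = -0.1737

φ1=0.0° → target in arm frame (0.0295, -0.0881)
  A cos θ + B sin θ = C:  0.1205·cos θ + -0.1792·sin θ = 0.0700
  θ1 = atan2(B,A) + arccos(C/0.2159) = 0.2617
arm 2 (φ=120.0°): x'=-0.0910, y'=0.0185
  e−x'=0.2410;  (l²−L²−(e−x')²−y'²−z²)/2L = -0.1108
  γ=atan2(-0.1792,0.2410)=-0.6393;  ψ=arccos(-0.3689)=1.9486;  θ2=γ+ψ≈1.3093
rotate P by −φ3: (0.0615, 0.0696, -0.1792)
  e−x'=0.0885;  (l²−L²−(e−x')²−y'²−z²)/2L = 0.1181
  √(A²+B²)=0.1998;  θ3 = -1.1123+0.9386 ≈ -0.1737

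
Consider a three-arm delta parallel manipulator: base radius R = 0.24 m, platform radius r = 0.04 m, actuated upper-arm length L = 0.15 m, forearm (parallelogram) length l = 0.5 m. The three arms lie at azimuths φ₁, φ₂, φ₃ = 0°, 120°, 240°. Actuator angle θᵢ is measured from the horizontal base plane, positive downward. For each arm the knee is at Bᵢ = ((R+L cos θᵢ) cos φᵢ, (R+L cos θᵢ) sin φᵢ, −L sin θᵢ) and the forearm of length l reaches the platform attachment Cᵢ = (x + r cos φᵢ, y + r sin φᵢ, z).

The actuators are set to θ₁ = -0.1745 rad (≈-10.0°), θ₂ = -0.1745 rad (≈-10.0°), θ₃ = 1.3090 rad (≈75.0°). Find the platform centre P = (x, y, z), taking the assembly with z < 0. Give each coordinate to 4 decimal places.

(0.1034, 0.1791, -0.3717)

S1 = (0.3477·cos0.0°, 0.3477·sin0.0°, 0.0260) = (0.3477, 0.0000, 0.0260)
arm 2 at φ=120.0°: (R−r)+L cos θ2 = 0.3477;  S2 = (-0.1739, 0.3011, 0.0260)
arm 3 at φ=240.0°: (R−r)+L cos θ3 = 0.2388;  S3 = (-0.1194, -0.2068, -0.1449)
|S₂|²−|S₁|² = 0.0000;  |S₃|²−|S₁|² = -0.0436
plane₁₂: -1.0432x+0.6023y+0.0000z = 0.0000
Cramer: x(z) = 0.0264-0.2071z;  y(z) = 0.0457-0.3587z
sphere 1 gives Az²+Bz+C=0 with A=1.1716, B=0.0482, C=-0.1440;  B²−4AC=0.6770;  roots -0.3717, 0.3306;  negative root z = -0.3717
x = 0.1034, y = 0.1791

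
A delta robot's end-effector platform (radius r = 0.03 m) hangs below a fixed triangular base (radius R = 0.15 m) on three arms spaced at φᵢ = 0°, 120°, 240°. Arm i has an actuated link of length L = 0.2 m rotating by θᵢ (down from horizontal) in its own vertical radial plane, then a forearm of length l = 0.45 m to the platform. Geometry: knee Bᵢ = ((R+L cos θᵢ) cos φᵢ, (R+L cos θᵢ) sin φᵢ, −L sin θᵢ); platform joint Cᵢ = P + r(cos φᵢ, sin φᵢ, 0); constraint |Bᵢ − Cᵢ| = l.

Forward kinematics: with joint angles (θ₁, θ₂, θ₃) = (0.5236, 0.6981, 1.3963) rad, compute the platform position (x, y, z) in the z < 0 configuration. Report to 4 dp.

(0.1192, 0.1475, -0.4879)

centre 1 = (0.2932·cos0.0°, 0.2932·sin0.0°, -0.1000) = (0.2932, 0.0000, -0.1000)
φ2=120.0°: virtual centre (-0.1366, 0.2366, -0.1286), radius l
centre 3 = (0.1547·cos240.0°, 0.1547·sin240.0°, -0.1970) = (-0.0774, -0.1340, -0.1970)
|centre ₂|²−|centre ₁|² = -0.0048;  |centre ₃|²−|centre ₁|² = -0.0332
linear system: -0.8596x+0.4732y = -0.0048−-0.0571z; -0.7411x+-0.2680y = -0.0332−-0.1939z
det = 0.5811;  x = 0.0293+-0.1843z,  y = 0.0430+-0.2140z
into |P−centre ₁|² = l²: 1.0798z² + 0.2788z + -0.1210 = 0;  Δ = 0.6003;  z = -0.4879 or 0.2297 → z<0 root = -0.4879
x = 0.1192, y = 0.1475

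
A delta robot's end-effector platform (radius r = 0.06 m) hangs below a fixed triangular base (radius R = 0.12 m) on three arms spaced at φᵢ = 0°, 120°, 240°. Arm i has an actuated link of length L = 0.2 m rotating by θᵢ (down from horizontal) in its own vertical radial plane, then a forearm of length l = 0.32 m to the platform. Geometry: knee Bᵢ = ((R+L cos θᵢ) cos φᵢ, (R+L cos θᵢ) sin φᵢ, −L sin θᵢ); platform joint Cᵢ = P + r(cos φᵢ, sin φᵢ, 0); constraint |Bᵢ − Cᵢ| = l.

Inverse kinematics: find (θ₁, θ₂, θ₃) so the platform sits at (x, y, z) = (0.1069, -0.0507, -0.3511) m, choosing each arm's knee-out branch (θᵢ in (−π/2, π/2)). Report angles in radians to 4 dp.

arm 1 (φ=0.0°): x'=0.1069, y'=-0.0507
  e−x'=-0.0469;  (l²−L²−(e−x')²−y'²−z²)/2L = -0.1641
  γ=atan2(-0.3511,-0.0469)=-1.7036;  ψ=arccos(-0.4633)=2.0525;  θ1=γ+ψ≈0.3489
arm 2 (φ=120.0°): x'=-0.0974, y'=-0.0672
  A=0.1574, B=-0.3511, C=(l²−L²−A²−y'²−z²)/(2L)=-0.2254
  √(A²+B²)=0.3848;  θ2 = -1.1495+2.1966 ≈ 1.0472
rotate P by −φ3: (-0.0095, 0.1179, -0.3511)
  e−x'=0.0695;  (l²−L²−(e−x')²−y'²−z²)/2L = -0.1990
  √(A²+B²)=0.3579;  θ3 = -1.3753+2.1605 ≈ 0.7852

θ₁ = 0.3489, θ₂ = 1.0472, θ₃ = 0.7852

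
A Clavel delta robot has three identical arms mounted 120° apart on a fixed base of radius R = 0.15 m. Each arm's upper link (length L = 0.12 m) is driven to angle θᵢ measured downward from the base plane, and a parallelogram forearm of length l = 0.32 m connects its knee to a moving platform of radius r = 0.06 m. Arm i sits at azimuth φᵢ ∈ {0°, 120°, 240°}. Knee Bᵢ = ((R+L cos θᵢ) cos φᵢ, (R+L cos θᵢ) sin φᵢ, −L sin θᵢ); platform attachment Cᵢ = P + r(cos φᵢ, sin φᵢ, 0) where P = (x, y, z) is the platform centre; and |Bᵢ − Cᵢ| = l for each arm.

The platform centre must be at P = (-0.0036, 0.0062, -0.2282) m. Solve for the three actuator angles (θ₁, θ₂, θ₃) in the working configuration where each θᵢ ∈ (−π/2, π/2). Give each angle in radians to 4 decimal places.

arm 1 (φ=0.0°): x'=-0.0036, y'=0.0062
  A cos θ + B sin θ = C:  0.0936·cos θ + -0.2282·sin θ = 0.1130
  γ=atan2(-0.2282,0.0936)=-1.1816;  ψ=arccos(0.4582)=1.0948;  θ1=γ+ψ≈-0.0868
arm 2 (φ=120.0°): x'=0.0072, y'=0.0000
  e−x'=0.0828;  (l²−L²−(e−x')²−y'²−z²)/2L = 0.1211
  θ2 = atan2(B,A) + arccos(C/0.2428) = -0.1741
rotate P by −φ3: (-0.0036, -0.0062, -0.2282)
  A cos θ + B sin θ = C:  0.0936·cos θ + -0.2282·sin θ = 0.1130
  √(A²+B²)=0.2466;  θ3 = -1.1817+1.0947 ≈ -0.0870

θ₁ = -0.0868, θ₂ = -0.1741, θ₃ = -0.0870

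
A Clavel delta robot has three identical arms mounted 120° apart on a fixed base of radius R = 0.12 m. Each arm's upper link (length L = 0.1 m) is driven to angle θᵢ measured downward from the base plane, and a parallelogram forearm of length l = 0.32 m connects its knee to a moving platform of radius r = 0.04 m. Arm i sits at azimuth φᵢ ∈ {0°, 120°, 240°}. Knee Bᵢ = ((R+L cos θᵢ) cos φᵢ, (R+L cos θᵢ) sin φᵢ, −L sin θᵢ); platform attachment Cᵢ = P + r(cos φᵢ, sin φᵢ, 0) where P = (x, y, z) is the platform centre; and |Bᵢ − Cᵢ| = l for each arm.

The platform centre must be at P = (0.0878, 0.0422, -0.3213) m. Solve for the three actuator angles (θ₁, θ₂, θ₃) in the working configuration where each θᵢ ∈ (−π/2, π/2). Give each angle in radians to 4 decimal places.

θ₁ = 0.1742, θ₂ = 0.6978, θ₃ = 1.0470

rotate P by −φ1: (0.0878, 0.0422, -0.3213)
  A cos θ + B sin θ = C:  -0.0078·cos θ + -0.3213·sin θ = -0.0634
  √(A²+B²)=0.3214;  θ1 = -1.5951+1.7693 ≈ 0.1742
φ2=120.0° → target in arm frame (-0.0074, -0.0971)
  A=0.0874, B=-0.3213, C=(l²−L²−A²−y'²−z²)/(2L)=-0.1395
  √(A²+B²)=0.3330;  θ2 = -1.3053+2.0031 ≈ 0.6978
φ3=240.0° → target in arm frame (-0.0804, 0.0549)
  e−x'=0.1604;  (l²−L²−(e−x')²−y'²−z²)/2L = -0.1980
  γ=atan2(-0.3213,0.1604)=-1.1077;  ψ=arccos(-0.5513)=2.1547;  θ3=γ+ψ≈1.0470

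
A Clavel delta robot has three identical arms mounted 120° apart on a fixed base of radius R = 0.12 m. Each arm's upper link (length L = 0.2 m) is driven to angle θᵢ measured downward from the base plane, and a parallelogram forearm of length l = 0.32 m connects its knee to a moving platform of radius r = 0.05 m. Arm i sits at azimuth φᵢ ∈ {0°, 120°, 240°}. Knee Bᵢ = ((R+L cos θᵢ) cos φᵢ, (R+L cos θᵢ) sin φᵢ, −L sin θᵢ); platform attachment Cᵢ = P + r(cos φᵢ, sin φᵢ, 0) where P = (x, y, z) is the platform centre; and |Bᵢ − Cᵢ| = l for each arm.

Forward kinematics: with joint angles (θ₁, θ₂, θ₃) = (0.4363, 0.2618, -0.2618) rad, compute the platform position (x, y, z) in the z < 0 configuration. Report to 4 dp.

(-0.0454, -0.0445, -0.1959)

arm 1 at φ=0.0°: e+L cos θ1 = 0.2513;  O1 = (0.2513, 0.0000, -0.0845)
arm 2 at φ=120.0°: e+L cos θ2 = 0.2632;  O2 = (-0.1316, 0.2279, -0.0518)
φ3=240.0°: virtual centre (-0.1316, -0.2279, 0.0518), radius l
subtract pairs → two planes through P
[-0.7657 0.4559 0.0655]·P = 0.0017;  [-0.7657 -0.4559 0.2726]·P = 0.0017
det = 0.6981;  x = -0.0022+0.2208z,  y = 0.0000+0.2271z
into |P−O₁|² = l²: 1.1003z² + 0.0571z + -0.0310 = 0;  Δ = 0.1398;  z = -0.1959 or 0.1439 → z<0 root = -0.1959
x = -0.0454, y = -0.0445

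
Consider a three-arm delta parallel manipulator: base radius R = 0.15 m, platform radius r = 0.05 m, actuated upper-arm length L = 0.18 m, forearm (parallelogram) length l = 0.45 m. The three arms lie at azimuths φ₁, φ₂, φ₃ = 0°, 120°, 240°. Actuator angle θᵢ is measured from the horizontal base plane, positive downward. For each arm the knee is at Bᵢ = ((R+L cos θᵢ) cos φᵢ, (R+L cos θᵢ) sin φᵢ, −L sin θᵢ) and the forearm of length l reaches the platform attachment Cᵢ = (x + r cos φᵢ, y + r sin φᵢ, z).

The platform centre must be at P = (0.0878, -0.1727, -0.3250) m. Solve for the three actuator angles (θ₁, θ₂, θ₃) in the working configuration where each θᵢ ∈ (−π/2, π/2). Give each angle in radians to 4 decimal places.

θ₁ = -0.2616, θ₂ = 0.8729, θ₃ = -0.3488

φ1=0.0° → target in arm frame (0.0878, -0.1727)
  e−x'=0.0122;  (l²−L²−(e−x')²−y'²−z²)/2L = 0.0958
  √(A²+B²)=0.3252;  θ1 = -1.5333+1.2717 ≈ -0.2616
arm 2 (φ=120.0°): x'=-0.1935, y'=0.0103
  A=0.2935, B=-0.3250, C=(l²−L²−A²−y'²−z²)/(2L)=-0.0604
  θ2 = atan2(B,A) + arccos(C/0.4379) = 0.8729
arm 3 (φ=240.0°): x'=0.1057, y'=0.1624
  A=-0.0057, B=-0.3250, C=(l²−L²−A²−y'²−z²)/(2L)=0.1058
  γ=atan2(-0.3250,-0.0057)=-1.5882;  ψ=arccos(0.3254)=1.2394;  θ3=γ+ψ≈-0.3488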